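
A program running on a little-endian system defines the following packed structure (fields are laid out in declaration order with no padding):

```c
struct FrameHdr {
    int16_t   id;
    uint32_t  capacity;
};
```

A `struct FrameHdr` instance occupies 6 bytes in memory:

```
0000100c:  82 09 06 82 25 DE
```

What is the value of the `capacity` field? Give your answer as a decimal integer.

3727000070

`capacity` follows `id` (2 bytes), so it starts at byte offset 2 and occupies 4 bytes.
Bytes at offsets 2..5: 06 82 25 DE.
Little-endian stores the least-significant byte at the lowest address.
Reassemble most-significant byte first: DE 25 82 06 → 0xDE258206.
0xDE258206 = 3727000070.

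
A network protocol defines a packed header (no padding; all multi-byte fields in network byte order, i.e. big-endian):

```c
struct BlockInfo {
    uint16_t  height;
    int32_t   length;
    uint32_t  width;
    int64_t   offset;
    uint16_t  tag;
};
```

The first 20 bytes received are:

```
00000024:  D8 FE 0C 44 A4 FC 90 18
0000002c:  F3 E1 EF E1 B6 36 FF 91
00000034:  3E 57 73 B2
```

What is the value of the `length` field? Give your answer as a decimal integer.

205825276

`length` follows `height` (2 bytes), so it starts at byte offset 2 and occupies 4 bytes.
Bytes at offsets 2..5: 0C 44 A4 FC.
Big-endian stores the most-significant byte at the lowest address.
The bytes are already most-significant first: 0x0C44A4FC.
0x0C44A4FC = 205825276.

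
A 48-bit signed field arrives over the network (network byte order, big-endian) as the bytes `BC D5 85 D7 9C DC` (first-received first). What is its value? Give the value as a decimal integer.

In big-endian order the high byte comes first in memory.
The bytes are already most-significant first: 0xBCD585D79CDC.
Top bit is set, so as a signed 48-bit value this is 0xBCD585D79CDC − 2^48 = -73849717154596.

-73849717154596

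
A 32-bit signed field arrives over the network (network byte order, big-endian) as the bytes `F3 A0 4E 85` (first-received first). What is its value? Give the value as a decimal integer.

Big-endian stores the most-significant byte at the lowest address.
The bytes are already most-significant first: 0xF3A04E85.
Top bit is set, so as a signed 32-bit value this is 0xF3A04E85 − 2^32 = -207597947.

-207597947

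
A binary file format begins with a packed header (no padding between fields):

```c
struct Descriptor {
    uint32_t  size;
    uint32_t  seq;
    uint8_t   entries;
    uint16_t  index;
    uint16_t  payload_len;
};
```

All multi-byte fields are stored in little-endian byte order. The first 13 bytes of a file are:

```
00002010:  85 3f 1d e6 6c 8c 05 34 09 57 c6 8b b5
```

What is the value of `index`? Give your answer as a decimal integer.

`index` follows `size` (4 B), `seq` (4 B), `entries` (1 B), so it starts at offset 4 + 4 + 1 = 9 and occupies 2 bytes.
Bytes at offsets 9..10: 57 C6.
Little-endian stores the least-significant byte at the lowest address.
Reassemble most-significant byte first: C6 57 → 0xC657.
0xC657 = 50775.

50775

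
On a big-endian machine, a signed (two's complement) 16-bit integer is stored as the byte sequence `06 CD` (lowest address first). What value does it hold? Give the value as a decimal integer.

1741

In big-endian order the high byte comes first in memory.
The bytes are already most-significant first: 0x06CD.
0x06CD = 1741.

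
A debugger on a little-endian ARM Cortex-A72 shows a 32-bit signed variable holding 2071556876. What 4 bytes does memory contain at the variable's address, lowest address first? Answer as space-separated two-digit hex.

0C 73 79 7B

2071556876 in hexadecimal, padded to 32 bits, is 0x7B79730C.
Split into bytes (most-significant first): 7B 79 73 0C.
Little-endian: lowest address holds the least-significant byte.
So at ascending addresses the bytes are 0C 73 79 7B.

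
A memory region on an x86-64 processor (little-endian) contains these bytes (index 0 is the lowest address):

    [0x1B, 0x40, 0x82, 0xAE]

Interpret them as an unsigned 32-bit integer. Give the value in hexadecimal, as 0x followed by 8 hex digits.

0xAE82401B

Little-endian: lowest address holds the least-significant byte.
Reassemble most-significant byte first: AE 82 40 1B → 0xAE82401B.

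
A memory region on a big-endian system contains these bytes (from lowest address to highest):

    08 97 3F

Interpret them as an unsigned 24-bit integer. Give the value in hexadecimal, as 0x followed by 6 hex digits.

0x08973F

Big-endian stores the most-significant byte at the lowest address.
The bytes are already most-significant first: 0x08973F.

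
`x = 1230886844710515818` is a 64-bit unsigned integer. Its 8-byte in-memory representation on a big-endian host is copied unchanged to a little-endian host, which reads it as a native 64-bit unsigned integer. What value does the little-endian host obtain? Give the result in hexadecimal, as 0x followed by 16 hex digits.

0x6AF4AB5110FD1411

1230886844710515818 in 64-bit hexadecimal is 0x1114FD1051ABF46A.
Stored big-endian, the bytes at ascending addresses are 11 14 FD 10 51 AB F4 6A.
Read back as little-endian, the first byte is least significant, giving 0x6AF4AB5110FD1411.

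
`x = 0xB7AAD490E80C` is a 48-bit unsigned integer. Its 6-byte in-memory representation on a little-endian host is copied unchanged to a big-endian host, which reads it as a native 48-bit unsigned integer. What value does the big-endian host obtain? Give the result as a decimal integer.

Stored little-endian, the bytes at ascending addresses are 0C E8 90 D4 AA B7.
Read back as big-endian, the last byte is least significant, giving 0x0CE890D4AAB7.
0x0CE890D4AAB7 = 14193001802423.

14193001802423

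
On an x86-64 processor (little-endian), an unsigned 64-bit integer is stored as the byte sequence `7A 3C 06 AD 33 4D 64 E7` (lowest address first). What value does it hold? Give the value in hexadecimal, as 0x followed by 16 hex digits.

0xE7644D33AD063C7A

Little-endian: lowest address holds the least-significant byte.
Reassemble most-significant byte first: E7 64 4D 33 AD 06 3C 7A → 0xE7644D33AD063C7A.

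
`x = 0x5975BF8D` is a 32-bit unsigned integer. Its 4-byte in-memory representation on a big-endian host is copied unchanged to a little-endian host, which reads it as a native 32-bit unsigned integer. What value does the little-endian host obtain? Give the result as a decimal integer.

Stored big-endian, the bytes at ascending addresses are 59 75 BF 8D.
Read back as little-endian, the first byte is least significant, giving 0x8DBF7559.
0x8DBF7559 = 2378134873.

2378134873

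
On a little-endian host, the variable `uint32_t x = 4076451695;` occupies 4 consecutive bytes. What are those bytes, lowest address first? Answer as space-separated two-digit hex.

4076451695 in hexadecimal, padded to 32 bits, is 0xF2F9B76F.
Split into bytes (most-significant first): F2 F9 B7 6F.
Little-endian stores the least-significant byte at the lowest address.
So at ascending addresses the bytes are 6F B7 F9 F2.

6F B7 F9 F2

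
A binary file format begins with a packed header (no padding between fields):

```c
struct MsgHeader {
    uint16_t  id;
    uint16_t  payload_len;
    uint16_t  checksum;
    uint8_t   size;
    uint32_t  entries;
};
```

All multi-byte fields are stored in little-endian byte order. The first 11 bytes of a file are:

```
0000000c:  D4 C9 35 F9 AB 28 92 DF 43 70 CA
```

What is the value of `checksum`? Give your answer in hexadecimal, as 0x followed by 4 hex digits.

`checksum` follows `id` (2 B), `payload_len` (2 B), so it starts at offset 2 + 2 = 4 and occupies 2 bytes.
Bytes at offsets 4..5: AB 28.
Little-endian stores the least-significant byte at the lowest address.
Reassemble most-significant byte first: 28 AB → 0x28AB.

0x28AB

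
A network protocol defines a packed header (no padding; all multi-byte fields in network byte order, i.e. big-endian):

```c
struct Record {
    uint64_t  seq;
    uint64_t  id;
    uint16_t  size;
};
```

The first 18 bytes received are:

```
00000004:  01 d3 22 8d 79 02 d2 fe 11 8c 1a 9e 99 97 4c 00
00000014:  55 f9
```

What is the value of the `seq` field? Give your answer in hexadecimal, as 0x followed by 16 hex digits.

0x01D3228D7902D2FE

`seq` is the first field, at byte offset 0, occupying 8 bytes.
Bytes at offsets 0..7: 01 D3 22 8D 79 02 D2 FE.
Big-endian stores the most-significant byte at the lowest address.
The bytes are already most-significant first: 0x01D3228D7902D2FE.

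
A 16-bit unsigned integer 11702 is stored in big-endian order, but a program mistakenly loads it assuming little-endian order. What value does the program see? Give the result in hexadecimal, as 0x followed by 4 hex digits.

0xB62D

11702 in 16-bit hexadecimal is 0x2DB6.
Stored big-endian, the bytes at ascending addresses are 2D B6.
Read back as little-endian, the first byte is least significant, giving 0xB62D.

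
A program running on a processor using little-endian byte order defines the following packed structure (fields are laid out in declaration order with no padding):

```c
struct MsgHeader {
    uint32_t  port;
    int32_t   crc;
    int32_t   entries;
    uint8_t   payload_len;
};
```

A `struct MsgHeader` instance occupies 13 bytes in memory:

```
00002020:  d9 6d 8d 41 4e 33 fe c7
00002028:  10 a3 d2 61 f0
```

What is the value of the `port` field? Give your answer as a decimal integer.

`port` is the first field, at byte offset 0, occupying 4 bytes.
Bytes at offsets 0..3: D9 6D 8D 41.
Little-endian stores the least-significant byte at the lowest address.
Reassemble most-significant byte first: 41 8D 6D D9 → 0x418D6DD9.
0x418D6DD9 = 1099787737.

1099787737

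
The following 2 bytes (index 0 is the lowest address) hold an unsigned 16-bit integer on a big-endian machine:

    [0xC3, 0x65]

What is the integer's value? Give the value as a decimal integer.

Big-endian: lowest address holds the most-significant byte.
The bytes are already most-significant first: 0xC365.
0xC365 = 50021.

50021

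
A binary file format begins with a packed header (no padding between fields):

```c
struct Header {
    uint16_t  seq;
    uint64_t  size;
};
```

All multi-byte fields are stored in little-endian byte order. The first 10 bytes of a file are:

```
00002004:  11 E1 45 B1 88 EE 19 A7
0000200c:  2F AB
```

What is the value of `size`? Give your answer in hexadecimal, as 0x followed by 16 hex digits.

0xAB2FA719EE88B145

`size` follows `seq` (2 bytes), so it starts at byte offset 2 and occupies 8 bytes.
Bytes at offsets 2..9: 45 B1 88 EE 19 A7 2F AB.
Little-endian: lowest address holds the least-significant byte.
Reassemble most-significant byte first: AB 2F A7 19 EE 88 B1 45 → 0xAB2FA719EE88B145.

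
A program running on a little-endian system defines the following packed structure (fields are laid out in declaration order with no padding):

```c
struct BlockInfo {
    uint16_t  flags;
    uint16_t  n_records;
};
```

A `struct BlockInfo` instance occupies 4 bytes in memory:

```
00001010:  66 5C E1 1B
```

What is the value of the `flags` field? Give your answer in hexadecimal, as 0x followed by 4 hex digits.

0x5C66

`flags` is the first field, at byte offset 0, occupying 2 bytes.
Bytes at offsets 0..1: 66 5C.
Little-endian: lowest address holds the least-significant byte.
Reassemble most-significant byte first: 5C 66 → 0x5C66.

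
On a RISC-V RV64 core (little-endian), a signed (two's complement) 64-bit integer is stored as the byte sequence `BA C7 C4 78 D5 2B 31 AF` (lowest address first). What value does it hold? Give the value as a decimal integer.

-5822824647359150150

Little-endian stores the least-significant byte at the lowest address.
Reassemble most-significant byte first: AF 31 2B D5 78 C4 C7 BA → 0xAF312BD578C4C7BA.
Top bit is set, so as a signed 64-bit value this is 0xAF312BD578C4C7BA − 2^64 = -5822824647359150150.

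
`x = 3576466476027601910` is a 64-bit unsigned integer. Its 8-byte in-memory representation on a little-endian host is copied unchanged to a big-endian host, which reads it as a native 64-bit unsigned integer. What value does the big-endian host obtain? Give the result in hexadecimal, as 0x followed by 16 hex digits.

3576466476027601910 in 64-bit hexadecimal is 0x31A2294F9EB7E3F6.
Stored little-endian, the bytes at ascending addresses are F6 E3 B7 9E 4F 29 A2 31.
Read back as big-endian, the last byte is least significant, giving 0xF6E3B79E4F29A231.

0xF6E3B79E4F29A231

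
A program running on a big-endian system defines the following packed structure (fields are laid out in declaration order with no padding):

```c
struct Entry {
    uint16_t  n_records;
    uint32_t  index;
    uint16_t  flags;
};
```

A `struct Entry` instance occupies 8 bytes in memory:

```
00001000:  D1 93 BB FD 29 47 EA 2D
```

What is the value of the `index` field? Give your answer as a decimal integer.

3153930567

`index` follows `n_records` (2 bytes), so it starts at byte offset 2 and occupies 4 bytes.
Bytes at offsets 2..5: BB FD 29 47.
In big-endian order the high byte comes first in memory.
The bytes are already most-significant first: 0xBBFD2947.
0xBBFD2947 = 3153930567.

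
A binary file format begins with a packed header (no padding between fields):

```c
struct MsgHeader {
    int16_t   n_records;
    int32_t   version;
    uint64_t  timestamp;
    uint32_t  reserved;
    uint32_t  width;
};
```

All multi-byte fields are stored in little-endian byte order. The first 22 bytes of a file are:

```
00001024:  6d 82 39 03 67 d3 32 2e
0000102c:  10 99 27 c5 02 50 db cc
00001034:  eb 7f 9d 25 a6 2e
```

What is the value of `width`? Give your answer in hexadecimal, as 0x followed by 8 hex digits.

0x2EA6259D

`width` follows `n_records` (2 B), `version` (4 B), `timestamp` (8 B), `reserved` (4 B), so it starts at offset 2 + 4 + 8 + 4 = 18 and occupies 4 bytes.
Bytes at offsets 18..21: 9D 25 A6 2E.
Little-endian: lowest address holds the least-significant byte.
Reassemble most-significant byte first: 2E A6 25 9D → 0x2EA6259D.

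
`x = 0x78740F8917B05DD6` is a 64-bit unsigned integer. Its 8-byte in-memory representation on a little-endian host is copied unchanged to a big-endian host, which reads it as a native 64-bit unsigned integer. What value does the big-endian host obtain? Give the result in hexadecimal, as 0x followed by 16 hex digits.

0xD65DB017890F7478

Stored little-endian, the bytes at ascending addresses are D6 5D B0 17 89 0F 74 78.
Read back as big-endian, the last byte is least significant, giving 0xD65DB017890F7478.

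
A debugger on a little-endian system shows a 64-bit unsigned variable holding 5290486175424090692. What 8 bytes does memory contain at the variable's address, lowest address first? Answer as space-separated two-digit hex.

5290486175424090692 in hexadecimal, padded to 64 bits, is 0x496B952577449244.
Split into bytes (most-significant first): 49 6B 95 25 77 44 92 44.
In little-endian order the low byte comes first in memory.
So at ascending addresses the bytes are 44 92 44 77 25 95 6B 49.

44 92 44 77 25 95 6B 49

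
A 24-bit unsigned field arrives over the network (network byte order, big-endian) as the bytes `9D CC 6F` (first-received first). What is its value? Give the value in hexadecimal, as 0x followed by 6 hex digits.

Big-endian stores the most-significant byte at the lowest address.
The bytes are already most-significant first: 0x9DCC6F.

0x9DCC6F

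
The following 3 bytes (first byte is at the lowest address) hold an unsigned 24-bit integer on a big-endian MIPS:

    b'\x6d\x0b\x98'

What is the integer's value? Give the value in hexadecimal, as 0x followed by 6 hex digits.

In big-endian order the high byte comes first in memory.
The bytes are already most-significant first: 0x6D0B98.

0x6D0B98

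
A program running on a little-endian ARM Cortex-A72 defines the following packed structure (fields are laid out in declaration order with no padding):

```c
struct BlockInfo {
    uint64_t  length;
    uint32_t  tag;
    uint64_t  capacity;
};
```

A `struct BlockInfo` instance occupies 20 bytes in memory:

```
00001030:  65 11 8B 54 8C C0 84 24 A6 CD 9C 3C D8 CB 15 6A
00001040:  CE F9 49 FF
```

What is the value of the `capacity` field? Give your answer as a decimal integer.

`capacity` follows `length` (8 B), `tag` (4 B), so it starts at offset 8 + 4 = 12 and occupies 8 bytes.
Bytes at offsets 12..19: D8 CB 15 6A CE F9 49 FF.
Little-endian: lowest address holds the least-significant byte.
Reassemble most-significant byte first: FF 49 F9 CE 6A 15 CB D8 → 0xFF49F9CE6A15CBD8.
0xFF49F9CE6A15CBD8 = 18395508817909894104.

18395508817909894104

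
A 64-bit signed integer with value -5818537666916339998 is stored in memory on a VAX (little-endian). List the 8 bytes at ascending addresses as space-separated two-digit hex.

Two's complement of -5818537666916339998 in 64 bits: 5818537666916339998 = 0x50BF992E1CC7511E; invert → 0xAF4066D1E338AEE1; add 1 → 0xAF4066D1E338AEE2.
Split into bytes (most-significant first): AF 40 66 D1 E3 38 AE E2.
In little-endian order the low byte comes first in memory.
So at ascending addresses the bytes are E2 AE 38 E3 D1 66 40 AF.

E2 AE 38 E3 D1 66 40 AF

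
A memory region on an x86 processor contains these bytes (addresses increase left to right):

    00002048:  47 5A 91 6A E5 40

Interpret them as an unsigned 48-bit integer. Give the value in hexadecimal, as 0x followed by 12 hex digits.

Little-endian: lowest address holds the least-significant byte.
Reassemble most-significant byte first: 40 E5 6A 91 5A 47 → 0x40E56A915A47.

0x40E56A915A47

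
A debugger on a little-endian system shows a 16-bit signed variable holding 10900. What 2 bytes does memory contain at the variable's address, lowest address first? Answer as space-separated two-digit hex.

10900 in hexadecimal, padded to 16 bits, is 0x2A94.
Split into bytes (most-significant first): 2A 94.
In little-endian order the low byte comes first in memory.
So at ascending addresses the bytes are 94 2A.

94 2A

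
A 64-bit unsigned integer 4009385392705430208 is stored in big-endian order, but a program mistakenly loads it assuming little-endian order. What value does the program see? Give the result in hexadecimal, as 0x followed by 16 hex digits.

4009385392705430208 in 64-bit hexadecimal is 0x37A432C5A3D8E2C0.
Stored big-endian, the bytes at ascending addresses are 37 A4 32 C5 A3 D8 E2 C0.
Read back as little-endian, the first byte is least significant, giving 0xC0E2D8A3C532A437.

0xC0E2D8A3C532A437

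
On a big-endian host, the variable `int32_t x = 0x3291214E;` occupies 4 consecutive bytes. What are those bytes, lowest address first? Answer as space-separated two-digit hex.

Split into bytes (most-significant first): 32 91 21 4E.
Big-endian stores the most-significant byte at the lowest address.
So the memory order matches the most-significant-first order: 32 91 21 4E.

32 91 21 4E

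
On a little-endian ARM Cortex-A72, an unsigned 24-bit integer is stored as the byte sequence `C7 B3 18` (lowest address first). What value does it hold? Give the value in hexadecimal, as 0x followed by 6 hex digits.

Little-endian stores the least-significant byte at the lowest address.
Reassemble most-significant byte first: 18 B3 C7 → 0x18B3C7.

0x18B3C7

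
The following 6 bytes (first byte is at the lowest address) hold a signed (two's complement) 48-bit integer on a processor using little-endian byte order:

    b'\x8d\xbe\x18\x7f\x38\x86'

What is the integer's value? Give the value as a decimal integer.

Little-endian stores the least-significant byte at the lowest address.
Reassemble most-significant byte first: 86 38 7F 18 BE 8D → 0x86387F18BE8D.
Top bit is set, so as a signed 48-bit value this is 0x86387F18BE8D − 2^48 = -133897768092019.

-133897768092019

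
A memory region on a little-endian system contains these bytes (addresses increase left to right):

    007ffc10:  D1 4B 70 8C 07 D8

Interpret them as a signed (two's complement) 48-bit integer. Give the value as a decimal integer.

In little-endian order the low byte comes first in memory.
Reassemble most-significant byte first: D8 07 8C 70 4B D1 → 0xD8078C704BD1.
Top bit is set, so as a signed 48-bit value this is 0xD8078C704BD1 − 2^48 = -43948044170287.

-43948044170287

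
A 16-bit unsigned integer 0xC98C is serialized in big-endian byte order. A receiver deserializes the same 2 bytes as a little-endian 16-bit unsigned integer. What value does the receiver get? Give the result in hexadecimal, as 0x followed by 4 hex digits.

0x8CC9

Stored big-endian, the bytes at ascending addresses are C9 8C.
Read back as little-endian, the first byte is least significant, giving 0x8CC9.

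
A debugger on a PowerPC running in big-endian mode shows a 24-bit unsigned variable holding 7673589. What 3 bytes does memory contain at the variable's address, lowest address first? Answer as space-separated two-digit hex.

75 16 F5

7673589 in hexadecimal, padded to 24 bits, is 0x7516F5.
Split into bytes (most-significant first): 75 16 F5.
In big-endian order the high byte comes first in memory.
So the memory order matches the most-significant-first order: 75 16 F5.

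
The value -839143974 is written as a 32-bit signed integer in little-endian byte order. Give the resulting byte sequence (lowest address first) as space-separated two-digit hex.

Two's complement of -839143974 in 32 bits: 839143974 = 0x32045226; invert → 0xCDFBADD9; add 1 → 0xCDFBADDA.
Split into bytes (most-significant first): CD FB AD DA.
Little-endian stores the least-significant byte at the lowest address.
So at ascending addresses the bytes are DA AD FB CD.

DA AD FB CD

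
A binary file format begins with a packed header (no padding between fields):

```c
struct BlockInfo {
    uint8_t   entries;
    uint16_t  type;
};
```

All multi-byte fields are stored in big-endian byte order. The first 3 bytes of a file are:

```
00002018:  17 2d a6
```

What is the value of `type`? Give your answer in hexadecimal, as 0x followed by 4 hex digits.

`type` follows `entries` (1 byte), so it starts at byte offset 1 and occupies 2 bytes.
Bytes at offsets 1..2: 2D A6.
Big-endian stores the most-significant byte at the lowest address.
The bytes are already most-significant first: 0x2DA6.

0x2DA6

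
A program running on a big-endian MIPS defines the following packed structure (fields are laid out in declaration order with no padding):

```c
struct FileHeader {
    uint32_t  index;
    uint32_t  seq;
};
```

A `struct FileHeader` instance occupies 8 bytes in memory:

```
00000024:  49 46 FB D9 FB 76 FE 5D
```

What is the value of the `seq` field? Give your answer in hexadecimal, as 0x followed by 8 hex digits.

0xFB76FE5D

`seq` follows `index` (4 bytes), so it starts at byte offset 4 and occupies 4 bytes.
Bytes at offsets 4..7: FB 76 FE 5D.
In big-endian order the high byte comes first in memory.
The bytes are already most-significant first: 0xFB76FE5D.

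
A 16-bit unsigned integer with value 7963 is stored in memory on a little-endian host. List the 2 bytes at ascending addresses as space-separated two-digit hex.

7963 in hexadecimal, padded to 16 bits, is 0x1F1B.
Split into bytes (most-significant first): 1F 1B.
In little-endian order the low byte comes first in memory.
So at ascending addresses the bytes are 1B 1F.

1B 1F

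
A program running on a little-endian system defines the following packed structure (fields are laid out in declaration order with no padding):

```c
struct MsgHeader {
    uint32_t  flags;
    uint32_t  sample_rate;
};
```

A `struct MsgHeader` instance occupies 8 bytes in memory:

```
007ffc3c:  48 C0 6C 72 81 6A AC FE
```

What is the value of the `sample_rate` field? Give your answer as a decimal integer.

4272712321

`sample_rate` follows `flags` (4 bytes), so it starts at byte offset 4 and occupies 4 bytes.
Bytes at offsets 4..7: 81 6A AC FE.
Little-endian: lowest address holds the least-significant byte.
Reassemble most-significant byte first: FE AC 6A 81 → 0xFEAC6A81.
0xFEAC6A81 = 4272712321.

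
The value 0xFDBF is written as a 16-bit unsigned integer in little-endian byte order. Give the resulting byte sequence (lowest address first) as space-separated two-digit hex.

Split into bytes (most-significant first): FD BF.
In little-endian order the low byte comes first in memory.
So at ascending addresses the bytes are BF FD.

BF FD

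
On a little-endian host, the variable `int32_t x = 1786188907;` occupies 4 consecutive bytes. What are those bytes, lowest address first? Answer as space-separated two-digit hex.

6B 14 77 6A

1786188907 in hexadecimal, padded to 32 bits, is 0x6A77146B.
Split into bytes (most-significant first): 6A 77 14 6B.
In little-endian order the low byte comes first in memory.
So at ascending addresses the bytes are 6B 14 77 6A.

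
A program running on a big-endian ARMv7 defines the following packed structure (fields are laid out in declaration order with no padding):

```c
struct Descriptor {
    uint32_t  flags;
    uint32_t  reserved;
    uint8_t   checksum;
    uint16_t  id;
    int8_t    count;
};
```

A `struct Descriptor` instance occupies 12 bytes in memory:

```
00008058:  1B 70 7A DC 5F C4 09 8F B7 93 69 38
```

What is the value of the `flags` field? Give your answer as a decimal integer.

`flags` is the first field, at byte offset 0, occupying 4 bytes.
Bytes at offsets 0..3: 1B 70 7A DC.
Big-endian: lowest address holds the most-significant byte.
The bytes are already most-significant first: 0x1B707ADC.
0x1B707ADC = 460356316.

460356316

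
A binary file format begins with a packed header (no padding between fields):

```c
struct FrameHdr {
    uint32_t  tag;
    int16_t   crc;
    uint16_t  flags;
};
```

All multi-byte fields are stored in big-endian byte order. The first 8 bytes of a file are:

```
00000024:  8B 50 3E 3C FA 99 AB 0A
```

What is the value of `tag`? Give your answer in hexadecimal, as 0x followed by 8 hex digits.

`tag` is the first field, at byte offset 0, occupying 4 bytes.
Bytes at offsets 0..3: 8B 50 3E 3C.
Big-endian: lowest address holds the most-significant byte.
The bytes are already most-significant first: 0x8B503E3C.

0x8B503E3C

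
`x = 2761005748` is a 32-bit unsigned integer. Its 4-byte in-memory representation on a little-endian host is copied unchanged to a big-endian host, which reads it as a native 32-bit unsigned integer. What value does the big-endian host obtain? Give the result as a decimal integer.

3030028708

2761005748 in 32-bit hexadecimal is 0xA4919AB4.
Stored little-endian, the bytes at ascending addresses are B4 9A 91 A4.
Read back as big-endian, the last byte is least significant, giving 0xB49A91A4.
0xB49A91A4 = 3030028708.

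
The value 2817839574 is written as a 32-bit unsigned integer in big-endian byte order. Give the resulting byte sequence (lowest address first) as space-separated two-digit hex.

A7 F4 D1 D6

2817839574 in hexadecimal, padded to 32 bits, is 0xA7F4D1D6.
Split into bytes (most-significant first): A7 F4 D1 D6.
Big-endian stores the most-significant byte at the lowest address.
So the memory order matches the most-significant-first order: A7 F4 D1 D6.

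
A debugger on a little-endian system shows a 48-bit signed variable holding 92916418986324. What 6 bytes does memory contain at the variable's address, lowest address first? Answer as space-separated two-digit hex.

54 C1 25 CA 81 54

92916418986324 in hexadecimal, padded to 48 bits, is 0x5481CA25C154.
Split into bytes (most-significant first): 54 81 CA 25 C1 54.
Little-endian stores the least-significant byte at the lowest address.
So at ascending addresses the bytes are 54 C1 25 CA 81 54.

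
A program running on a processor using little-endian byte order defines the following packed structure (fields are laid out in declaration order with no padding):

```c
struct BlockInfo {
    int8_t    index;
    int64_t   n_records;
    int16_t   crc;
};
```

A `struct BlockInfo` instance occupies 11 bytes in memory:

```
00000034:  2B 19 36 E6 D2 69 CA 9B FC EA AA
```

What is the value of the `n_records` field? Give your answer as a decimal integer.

`n_records` follows `index` (1 byte), so it starts at byte offset 1 and occupies 8 bytes.
Bytes at offsets 1..8: 19 36 E6 D2 69 CA 9B FC.
In little-endian order the low byte comes first in memory.
Reassemble most-significant byte first: FC 9B CA 69 D2 E6 36 19 → 0xFC9BCA69D2E63619.
Top bit is set, so as a signed 64-bit value this is 0xFC9BCA69D2E63619 − 2^64 = -244379198902880743.

-244379198902880743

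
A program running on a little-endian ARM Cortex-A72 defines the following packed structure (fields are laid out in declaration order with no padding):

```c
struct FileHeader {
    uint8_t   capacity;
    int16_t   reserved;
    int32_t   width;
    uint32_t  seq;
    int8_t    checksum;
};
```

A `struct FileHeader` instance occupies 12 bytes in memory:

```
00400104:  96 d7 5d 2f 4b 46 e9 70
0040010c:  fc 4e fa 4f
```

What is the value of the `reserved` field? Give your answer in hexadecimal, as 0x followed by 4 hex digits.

0x5DD7

`reserved` follows `capacity` (1 byte), so it starts at byte offset 1 and occupies 2 bytes.
Bytes at offsets 1..2: D7 5D.
In little-endian order the low byte comes first in memory.
Reassemble most-significant byte first: 5D D7 → 0x5DD7.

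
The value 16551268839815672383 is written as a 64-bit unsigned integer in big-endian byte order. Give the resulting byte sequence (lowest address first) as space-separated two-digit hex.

16551268839815672383 in hexadecimal, padded to 64 bits, is 0xE5B1EB514334723F.
Split into bytes (most-significant first): E5 B1 EB 51 43 34 72 3F.
In big-endian order the high byte comes first in memory.
So the memory order matches the most-significant-first order: E5 B1 EB 51 43 34 72 3F.

E5 B1 EB 51 43 34 72 3F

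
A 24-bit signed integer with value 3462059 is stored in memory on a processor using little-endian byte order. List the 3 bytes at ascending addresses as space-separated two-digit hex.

AB D3 34

3462059 in hexadecimal, padded to 24 bits, is 0x34D3AB.
Split into bytes (most-significant first): 34 D3 AB.
In little-endian order the low byte comes first in memory.
So at ascending addresses the bytes are AB D3 34.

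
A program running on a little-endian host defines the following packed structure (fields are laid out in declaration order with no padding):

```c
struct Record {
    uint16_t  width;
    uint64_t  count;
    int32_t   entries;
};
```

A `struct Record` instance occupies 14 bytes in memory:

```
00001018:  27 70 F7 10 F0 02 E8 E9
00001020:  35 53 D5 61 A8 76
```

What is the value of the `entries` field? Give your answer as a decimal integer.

1990746581

`entries` follows `width` (2 B), `count` (8 B), so it starts at offset 2 + 8 = 10 and occupies 4 bytes.
Bytes at offsets 10..13: D5 61 A8 76.
Little-endian: lowest address holds the least-significant byte.
Reassemble most-significant byte first: 76 A8 61 D5 → 0x76A861D5.
0x76A861D5 = 1990746581.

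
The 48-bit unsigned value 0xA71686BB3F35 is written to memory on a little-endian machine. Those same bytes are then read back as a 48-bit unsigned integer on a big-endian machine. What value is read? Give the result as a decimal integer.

58547845338791

Stored little-endian, the bytes at ascending addresses are 35 3F BB 86 16 A7.
Read back as big-endian, the last byte is least significant, giving 0x353FBB8616A7.
0x353FBB8616A7 = 58547845338791.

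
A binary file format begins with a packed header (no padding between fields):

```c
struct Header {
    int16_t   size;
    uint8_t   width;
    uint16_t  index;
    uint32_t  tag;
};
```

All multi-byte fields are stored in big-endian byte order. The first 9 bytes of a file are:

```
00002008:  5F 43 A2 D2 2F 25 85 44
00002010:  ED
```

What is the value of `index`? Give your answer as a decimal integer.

53807

`index` follows `size` (2 B), `width` (1 B), so it starts at offset 2 + 1 = 3 and occupies 2 bytes.
Bytes at offsets 3..4: D2 2F.
Big-endian stores the most-significant byte at the lowest address.
The bytes are already most-significant first: 0xD22F.
0xD22F = 53807.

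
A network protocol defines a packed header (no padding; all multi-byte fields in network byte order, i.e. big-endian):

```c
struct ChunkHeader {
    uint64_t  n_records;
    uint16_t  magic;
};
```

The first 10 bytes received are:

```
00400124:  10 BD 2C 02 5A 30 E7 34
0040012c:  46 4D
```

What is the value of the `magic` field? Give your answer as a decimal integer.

`magic` follows `n_records` (8 bytes), so it starts at byte offset 8 and occupies 2 bytes.
Bytes at offsets 8..9: 46 4D.
In big-endian order the high byte comes first in memory.
The bytes are already most-significant first: 0x464D.
0x464D = 17997.

17997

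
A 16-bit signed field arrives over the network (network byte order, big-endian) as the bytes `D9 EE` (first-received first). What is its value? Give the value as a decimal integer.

Big-endian stores the most-significant byte at the lowest address.
The bytes are already most-significant first: 0xD9EE.
Top bit is set, so as a signed 16-bit value this is 0xD9EE − 2^16 = -9746.

-9746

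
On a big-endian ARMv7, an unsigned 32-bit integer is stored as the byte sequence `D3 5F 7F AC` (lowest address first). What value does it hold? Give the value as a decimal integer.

Big-endian stores the most-significant byte at the lowest address.
The bytes are already most-significant first: 0xD35F7FAC.
0xD35F7FAC = 3546251180.

3546251180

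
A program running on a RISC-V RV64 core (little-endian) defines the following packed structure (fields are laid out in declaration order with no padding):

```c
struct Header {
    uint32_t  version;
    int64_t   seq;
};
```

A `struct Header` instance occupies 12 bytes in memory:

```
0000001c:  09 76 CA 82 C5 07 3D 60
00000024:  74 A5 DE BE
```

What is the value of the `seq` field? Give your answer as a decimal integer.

-4693131842424076347

`seq` follows `version` (4 bytes), so it starts at byte offset 4 and occupies 8 bytes.
Bytes at offsets 4..11: C5 07 3D 60 74 A5 DE BE.
Little-endian: lowest address holds the least-significant byte.
Reassemble most-significant byte first: BE DE A5 74 60 3D 07 C5 → 0xBEDEA574603D07C5.
Top bit is set, so as a signed 64-bit value this is 0xBEDEA574603D07C5 − 2^64 = -4693131842424076347.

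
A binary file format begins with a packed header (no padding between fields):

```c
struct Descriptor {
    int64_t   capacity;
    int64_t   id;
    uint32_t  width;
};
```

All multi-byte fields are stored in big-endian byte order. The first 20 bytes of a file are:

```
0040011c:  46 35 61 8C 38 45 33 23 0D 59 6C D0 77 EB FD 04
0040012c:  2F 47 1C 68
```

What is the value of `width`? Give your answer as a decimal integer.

793189480

`width` follows `capacity` (8 B), `id` (8 B), so it starts at offset 8 + 8 = 16 and occupies 4 bytes.
Bytes at offsets 16..19: 2F 47 1C 68.
Big-endian: lowest address holds the most-significant byte.
The bytes are already most-significant first: 0x2F471C68.
0x2F471C68 = 793189480.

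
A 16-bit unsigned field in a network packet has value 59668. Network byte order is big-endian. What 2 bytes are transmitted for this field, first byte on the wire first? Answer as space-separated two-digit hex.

E9 14

59668 in hexadecimal, padded to 16 bits, is 0xE914.
Split into bytes (most-significant first): E9 14.
In big-endian order the high byte comes first in memory.
So the memory order matches the most-significant-first order: E9 14.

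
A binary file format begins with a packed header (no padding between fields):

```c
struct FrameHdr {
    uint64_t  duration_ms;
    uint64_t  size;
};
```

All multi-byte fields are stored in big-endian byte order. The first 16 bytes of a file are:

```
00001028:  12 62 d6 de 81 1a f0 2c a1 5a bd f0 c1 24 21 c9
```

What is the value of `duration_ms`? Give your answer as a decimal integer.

1324857491537457196

`duration_ms` is the first field, at byte offset 0, occupying 8 bytes.
Bytes at offsets 0..7: 12 62 D6 DE 81 1A F0 2C.
Big-endian stores the most-significant byte at the lowest address.
The bytes are already most-significant first: 0x1262D6DE811AF02C.
0x1262D6DE811AF02C = 1324857491537457196.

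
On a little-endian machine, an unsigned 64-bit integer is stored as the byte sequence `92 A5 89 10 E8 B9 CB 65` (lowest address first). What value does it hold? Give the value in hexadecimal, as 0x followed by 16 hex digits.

0x65CBB9E81089A592

In little-endian order the low byte comes first in memory.
Reassemble most-significant byte first: 65 CB B9 E8 10 89 A5 92 → 0x65CBB9E81089A592.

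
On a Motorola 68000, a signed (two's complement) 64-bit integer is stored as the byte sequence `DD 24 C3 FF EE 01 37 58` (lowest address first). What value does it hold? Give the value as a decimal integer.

Big-endian: lowest address holds the most-significant byte.
The bytes are already most-significant first: 0xDD24C3FFEE013758.
Top bit is set, so as a signed 64-bit value this is 0xDD24C3FFEE013758 − 2^64 = -2511667188188760232.

-2511667188188760232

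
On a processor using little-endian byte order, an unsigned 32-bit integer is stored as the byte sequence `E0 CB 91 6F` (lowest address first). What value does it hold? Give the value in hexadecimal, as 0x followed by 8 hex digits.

0x6F91CBE0

Little-endian stores the least-significant byte at the lowest address.
Reassemble most-significant byte first: 6F 91 CB E0 → 0x6F91CBE0.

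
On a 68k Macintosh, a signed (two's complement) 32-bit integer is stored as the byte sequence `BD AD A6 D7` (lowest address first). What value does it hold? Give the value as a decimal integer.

Big-endian stores the most-significant byte at the lowest address.
The bytes are already most-significant first: 0xBDADA6D7.
Top bit is set, so as a signed 32-bit value this is 0xBDADA6D7 − 2^32 = -1112693033.

-1112693033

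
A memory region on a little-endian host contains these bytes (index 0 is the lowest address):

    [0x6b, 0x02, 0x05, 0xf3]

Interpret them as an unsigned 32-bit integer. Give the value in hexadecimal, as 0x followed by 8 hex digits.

0xF305026B

In little-endian order the low byte comes first in memory.
Reassemble most-significant byte first: F3 05 02 6B → 0xF305026B.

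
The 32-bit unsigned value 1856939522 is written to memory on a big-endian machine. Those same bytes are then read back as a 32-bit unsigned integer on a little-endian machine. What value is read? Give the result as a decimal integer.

44478062

1856939522 in 32-bit hexadecimal is 0x6EAEA602.
Stored big-endian, the bytes at ascending addresses are 6E AE A6 02.
Read back as little-endian, the first byte is least significant, giving 0x02A6AE6E.
0x02A6AE6E = 44478062.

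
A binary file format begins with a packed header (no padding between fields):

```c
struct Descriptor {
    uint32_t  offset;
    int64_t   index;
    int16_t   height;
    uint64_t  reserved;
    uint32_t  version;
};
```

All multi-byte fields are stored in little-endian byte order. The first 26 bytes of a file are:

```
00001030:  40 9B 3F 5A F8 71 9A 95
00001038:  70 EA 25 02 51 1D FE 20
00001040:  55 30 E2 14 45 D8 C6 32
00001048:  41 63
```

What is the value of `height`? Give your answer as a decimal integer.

7505

`height` follows `offset` (4 B), `index` (8 B), so it starts at offset 4 + 8 = 12 and occupies 2 bytes.
Bytes at offsets 12..13: 51 1D.
Little-endian: lowest address holds the least-significant byte.
Reassemble most-significant byte first: 1D 51 → 0x1D51.
0x1D51 = 7505.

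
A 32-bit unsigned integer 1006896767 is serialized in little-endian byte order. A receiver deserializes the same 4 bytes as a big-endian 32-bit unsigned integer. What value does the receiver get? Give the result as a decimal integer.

1006896767 in 32-bit hexadecimal is 0x3C04067F.
Stored little-endian, the bytes at ascending addresses are 7F 06 04 3C.
Read back as big-endian, the last byte is least significant, giving 0x7F06043C.
0x7F06043C = 2131100732.

2131100732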